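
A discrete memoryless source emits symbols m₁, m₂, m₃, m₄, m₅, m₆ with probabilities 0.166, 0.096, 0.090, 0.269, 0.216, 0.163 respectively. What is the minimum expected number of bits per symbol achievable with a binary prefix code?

Repeatedly combine the two least-probable nodes; the expected code length is the sum of the merged weights.
merge 9/100 + 12/125 → 93/500
merge 163/1000 + 83/500 → 329/1000
merge 93/500 + 27/125 → 201/500
merge 269/1000 + 329/1000 → 299/500
merge 201/500 + 299/500 → 1
L = 93/500 + 329/1000 + 201/500 + 299/500 + 1 = 503/200 = 2.515 bits/symbol.

2.515 bits/symbol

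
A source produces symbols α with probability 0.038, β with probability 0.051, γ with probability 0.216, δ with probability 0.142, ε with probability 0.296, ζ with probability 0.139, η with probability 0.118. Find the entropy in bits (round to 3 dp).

H = −Σ pᵢ log₂ pᵢ.
−0.038·log₂(0.038) = 0.1793
−0.051·log₂(0.051) = 0.2190
−0.216·log₂(0.216) = 0.4776
−0.142·log₂(0.142) = 0.3999
−0.296·log₂(0.296) = 0.5199
−0.139·log₂(0.139) = 0.3957
−0.118·log₂(0.118) = 0.3638
Sum ≈ 2.5551 → 2.555 bits.

2.555 bits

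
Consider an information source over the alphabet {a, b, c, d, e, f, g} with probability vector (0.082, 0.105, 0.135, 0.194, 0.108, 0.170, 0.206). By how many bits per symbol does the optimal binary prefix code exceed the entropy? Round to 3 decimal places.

0.050 bits

Entropy H = −Σ p log₂ p ≈ 2.7372 bits.
Huffman merges: 41/500+21/200→187/1000; 27/250+27/200→243/1000; 17/100+187/1000→357/1000; 97/500+103/500→2/5; 243/1000+357/1000→3/5; 2/5+3/5→1. L = 2787/1000 ≈ 2.7870.
L − H = 2.7870 − 2.7372 = 0.050 bits.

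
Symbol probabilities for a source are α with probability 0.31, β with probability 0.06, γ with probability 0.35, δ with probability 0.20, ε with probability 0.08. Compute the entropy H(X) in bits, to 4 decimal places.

H = −Σ pᵢ log₂ pᵢ.
−0.31·log₂(0.31) = 0.5238
−0.06·log₂(0.06) = 0.2435
−0.35·log₂(0.35) = 0.5301
−0.20·log₂(0.20) = 0.4644
−0.08·log₂(0.08) = 0.2915
Sum ≈ 2.0533 → 2.0533 bits.

2.0533 bits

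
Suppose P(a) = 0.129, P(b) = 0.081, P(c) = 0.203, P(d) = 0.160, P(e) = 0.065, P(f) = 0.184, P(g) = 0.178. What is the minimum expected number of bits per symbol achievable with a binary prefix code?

2.759 bits/symbol

Repeatedly combine the two least-probable nodes; the expected code length is the sum of the merged weights.
merge 13/200 + 81/1000 → 73/500
merge 129/1000 + 73/500 → 11/40
merge 4/25 + 89/500 → 169/500
merge 23/125 + 203/1000 → 387/1000
merge 11/40 + 169/500 → 613/1000
merge 387/1000 + 613/1000 → 1
L = 73/500 + 11/40 + 169/500 + 387/1000 + 613/1000 + 1 = 2759/1000 = 2.759 bits/symbol.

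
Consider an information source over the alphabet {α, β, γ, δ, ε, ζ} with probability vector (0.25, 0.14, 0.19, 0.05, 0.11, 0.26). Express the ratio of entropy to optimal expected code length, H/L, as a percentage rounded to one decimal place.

98.5%

Entropy H = −Σ p log₂ p ≈ 2.4240 bits.
Huffman merges: 1/20+11/100→4/25; 7/50+4/25→3/10; 19/100+1/4→11/25; 13/50+3/10→14/25; 11/25+14/25→1. L = 123/50 ≈ 2.4600.
Efficiency = H/L = 2.4240/2.4600 = 98.5%.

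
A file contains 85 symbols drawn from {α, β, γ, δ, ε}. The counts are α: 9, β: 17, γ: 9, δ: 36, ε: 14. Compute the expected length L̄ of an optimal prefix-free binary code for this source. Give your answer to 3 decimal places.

Probabilities are the counts divided by 85.
Repeatedly combine the two least-probable nodes; the expected code length is the sum of the merged weights.
merge 9/85 + 9/85 → 18/85
merge 14/85 + 1/5 → 31/85
merge 18/85 + 31/85 → 49/85
merge 36/85 + 49/85 → 1
L = 18/85 + 31/85 + 49/85 + 1 = 183/85 ≈ 2.153 bits/symbol.

2.153 bits/symbol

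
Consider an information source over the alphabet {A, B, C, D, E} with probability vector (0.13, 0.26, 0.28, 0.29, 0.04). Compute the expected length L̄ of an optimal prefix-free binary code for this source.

Repeatedly combine the two least-probable nodes; the expected code length is the sum of the merged weights.
merge 1/25 + 13/100 → 17/100
merge 17/100 + 13/50 → 43/100
merge 7/25 + 29/100 → 57/100
merge 43/100 + 57/100 → 1
L = 17/100 + 43/100 + 57/100 + 1 = 217/100 = 2.17 bits/symbol.

2.17 bits/symbol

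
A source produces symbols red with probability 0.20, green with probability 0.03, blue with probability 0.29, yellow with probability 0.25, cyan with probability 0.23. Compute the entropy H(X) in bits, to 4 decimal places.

H = −Σ pᵢ log₂ pᵢ.
−0.20·log₂(0.20) = 0.4644
−0.03·log₂(0.03) = 0.1518
−0.29·log₂(0.29) = 0.5179
−0.25·log₂(0.25) = 0.5000
−0.23·log₂(0.23) = 0.4877
Sum ≈ 2.1217 → 2.1217 bits.

2.1217 bits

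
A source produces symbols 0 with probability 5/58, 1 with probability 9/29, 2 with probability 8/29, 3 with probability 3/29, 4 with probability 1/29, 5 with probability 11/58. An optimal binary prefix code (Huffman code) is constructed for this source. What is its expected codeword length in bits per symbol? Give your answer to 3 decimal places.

Repeatedly combine the two least-probable nodes; the expected code length is the sum of the merged weights.
merge 1/29 + 5/58 → 7/58
merge 3/29 + 7/58 → 13/58
merge 11/58 + 13/58 → 12/29
merge 8/29 + 9/29 → 17/29
merge 12/29 + 17/29 → 1
L = 7/58 + 13/58 + 12/29 + 17/29 + 1 = 68/29 ≈ 2.345 bits/symbol.

2.345 bits/symbol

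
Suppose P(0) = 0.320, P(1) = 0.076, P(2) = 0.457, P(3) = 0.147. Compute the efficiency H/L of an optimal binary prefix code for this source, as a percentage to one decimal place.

Entropy H = −Σ p log₂ p ≈ 1.7315 bits.
Huffman merges: 19/250+147/1000→223/1000; 223/1000+8/25→543/1000; 457/1000+543/1000→1. L = 883/500 ≈ 1.7660.
Efficiency = H/L = 1.7315/1.7660 = 98.0%.

98.0%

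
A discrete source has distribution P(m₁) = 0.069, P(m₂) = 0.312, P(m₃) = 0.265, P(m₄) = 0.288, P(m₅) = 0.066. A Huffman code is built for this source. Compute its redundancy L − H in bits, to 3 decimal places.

Entropy H = −Σ p log₂ p ≈ 2.0742 bits.
Huffman merges: 33/500+69/1000→27/200; 27/200+53/200→2/5; 36/125+39/125→3/5; 2/5+3/5→1. L = 427/200 ≈ 2.1350.
L − H = 2.1350 − 2.0742 = 0.061 bits.

0.061 bits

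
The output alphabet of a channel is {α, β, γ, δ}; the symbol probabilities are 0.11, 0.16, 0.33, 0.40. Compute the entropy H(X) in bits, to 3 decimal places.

1.830 bits

H = −Σ pᵢ log₂ pᵢ.
−0.11·log₂(0.11) = 0.3503
−0.16·log₂(0.16) = 0.4230
−0.33·log₂(0.33) = 0.5278
−0.40·log₂(0.40) = 0.5288
Sum ≈ 1.8299 → 1.830 bits.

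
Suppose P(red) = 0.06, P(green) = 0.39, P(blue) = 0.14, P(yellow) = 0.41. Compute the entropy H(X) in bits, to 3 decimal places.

H = −Σ pᵢ log₂ pᵢ.
−0.06·log₂(0.06) = 0.2435
−0.39·log₂(0.39) = 0.5298
−0.14·log₂(0.14) = 0.3971
−0.41·log₂(0.41) = 0.5274
Sum ≈ 1.6978 → 1.698 bits.

1.698 bits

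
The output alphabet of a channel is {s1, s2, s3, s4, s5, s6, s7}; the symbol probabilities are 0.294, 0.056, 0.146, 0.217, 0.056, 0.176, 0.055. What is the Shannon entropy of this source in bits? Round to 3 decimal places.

H = −Σ pᵢ log₂ pᵢ.
−0.294·log₂(0.294) = 0.5192
−0.056·log₂(0.056) = 0.2329
−0.146·log₂(0.146) = 0.4053
−0.217·log₂(0.217) = 0.4783
−0.056·log₂(0.056) = 0.2329
−0.176·log₂(0.176) = 0.4411
−0.055·log₂(0.055) = 0.2301
Sum ≈ 2.5399 → 2.540 bits.

2.540 bits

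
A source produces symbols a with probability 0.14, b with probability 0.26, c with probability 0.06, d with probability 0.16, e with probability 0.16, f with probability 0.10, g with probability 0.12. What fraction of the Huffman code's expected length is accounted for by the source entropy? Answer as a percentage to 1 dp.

Entropy H = −Σ p log₂ p ≈ 2.6912 bits.
Huffman merges: 3/50+1/10→4/25; 3/25+7/50→13/50; 4/25+4/25→8/25; 4/25+13/50→21/50; 13/50+8/25→29/50; 21/50+29/50→1. L = 137/50 ≈ 2.7400.
Efficiency = H/L = 2.6912/2.7400 = 98.2%.

98.2%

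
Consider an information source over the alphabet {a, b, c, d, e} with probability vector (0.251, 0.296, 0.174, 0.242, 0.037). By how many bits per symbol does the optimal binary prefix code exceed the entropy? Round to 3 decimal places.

0.080 bits

Entropy H = −Σ p log₂ p ≈ 2.1307 bits.
Huffman merges: 37/1000+87/500→211/1000; 211/1000+121/500→453/1000; 251/1000+37/125→547/1000; 453/1000+547/1000→1. L = 2211/1000 ≈ 2.2110.
L − H = 2.2110 − 2.1307 = 0.080 bits.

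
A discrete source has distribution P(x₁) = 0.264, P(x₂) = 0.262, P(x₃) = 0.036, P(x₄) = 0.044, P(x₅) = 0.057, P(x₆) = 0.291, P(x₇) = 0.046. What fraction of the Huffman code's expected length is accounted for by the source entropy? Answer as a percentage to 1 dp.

99.0%

Entropy H = −Σ p log₂ p ≈ 2.3426 bits.
Huffman merges: 9/250+11/250→2/25; 23/500+57/1000→103/1000; 2/25+103/1000→183/1000; 183/1000+131/500→89/200; 33/125+291/1000→111/200; 89/200+111/200→1. L = 1183/500 ≈ 2.3660.
Efficiency = H/L = 2.3426/2.3660 = 99.0%.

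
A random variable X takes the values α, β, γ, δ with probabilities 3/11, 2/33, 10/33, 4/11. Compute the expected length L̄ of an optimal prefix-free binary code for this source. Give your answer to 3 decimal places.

1.970 bits/symbol

Repeatedly combine the two least-probable nodes; the expected code length is the sum of the merged weights.
merge 2/33 + 3/11 → 1/3
merge 10/33 + 1/3 → 7/11
merge 4/11 + 7/11 → 1
L = 1/3 + 7/11 + 1 = 65/33 ≈ 1.970 bits/symbol.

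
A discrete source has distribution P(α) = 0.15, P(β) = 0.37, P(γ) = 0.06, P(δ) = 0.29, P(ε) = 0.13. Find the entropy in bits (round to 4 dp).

2.0854 bits

H = −Σ pᵢ log₂ pᵢ.
−0.15·log₂(0.15) = 0.4105
−0.37·log₂(0.37) = 0.5307
−0.06·log₂(0.06) = 0.2435
−0.29·log₂(0.29) = 0.5179
−0.13·log₂(0.13) = 0.3826
Sum ≈ 2.0854 → 2.0854 bits.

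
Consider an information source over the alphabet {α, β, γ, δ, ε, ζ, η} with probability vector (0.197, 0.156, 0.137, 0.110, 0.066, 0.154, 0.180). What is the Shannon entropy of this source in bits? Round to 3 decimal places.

2.743 bits

H = −Σ pᵢ log₂ pᵢ.
−0.197·log₂(0.197) = 0.4617
−0.156·log₂(0.156) = 0.4181
−0.137·log₂(0.137) = 0.3929
−0.110·log₂(0.110) = 0.3503
−0.066·log₂(0.066) = 0.2588
−0.154·log₂(0.154) = 0.4156
−0.180·log₂(0.180) = 0.4453
Sum ≈ 2.7428 → 2.743 bits.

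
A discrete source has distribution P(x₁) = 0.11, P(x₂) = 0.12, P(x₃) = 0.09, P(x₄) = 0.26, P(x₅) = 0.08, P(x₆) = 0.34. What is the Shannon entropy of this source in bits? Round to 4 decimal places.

2.3560 bits

H = −Σ pᵢ log₂ pᵢ.
−0.11·log₂(0.11) = 0.3503
−0.12·log₂(0.12) = 0.3671
−0.09·log₂(0.09) = 0.3127
−0.26·log₂(0.26) = 0.5053
−0.08·log₂(0.08) = 0.2915
−0.34·log₂(0.34) = 0.5292
Sum ≈ 2.3560 → 2.3560 bits.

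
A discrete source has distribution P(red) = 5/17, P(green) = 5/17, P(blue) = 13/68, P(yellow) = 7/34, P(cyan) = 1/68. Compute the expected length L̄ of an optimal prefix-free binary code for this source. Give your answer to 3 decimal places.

2.206 bits/symbol

Repeatedly combine the two least-probable nodes; the expected code length is the sum of the merged weights.
merge 1/68 + 13/68 → 7/34
merge 7/34 + 7/34 → 7/17
merge 5/17 + 5/17 → 10/17
merge 7/17 + 10/17 → 1
L = 7/34 + 7/17 + 10/17 + 1 = 75/34 ≈ 2.206 bits/symbol.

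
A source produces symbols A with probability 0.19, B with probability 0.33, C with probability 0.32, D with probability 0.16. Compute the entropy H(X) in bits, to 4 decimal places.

1.9321 bits

H = −Σ pᵢ log₂ pᵢ.
−0.19·log₂(0.19) = 0.4552
−0.33·log₂(0.33) = 0.5278
−0.32·log₂(0.32) = 0.5260
−0.16·log₂(0.16) = 0.4230
Sum ≈ 1.9321 → 1.9321 bits.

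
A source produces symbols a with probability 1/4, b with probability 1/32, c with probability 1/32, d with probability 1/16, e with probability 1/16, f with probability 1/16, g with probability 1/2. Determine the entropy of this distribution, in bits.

2.0625 bits

Each probability is a power of 1/2, so log₂(1/p) is an integer.
H = Σ p·log₂(1/p) = 1/4·2 + 1/32·5 + 1/32·5 + 1/16·4 + 1/16·4 + 1/16·4 + 1/2·1 = 2.0625 bits.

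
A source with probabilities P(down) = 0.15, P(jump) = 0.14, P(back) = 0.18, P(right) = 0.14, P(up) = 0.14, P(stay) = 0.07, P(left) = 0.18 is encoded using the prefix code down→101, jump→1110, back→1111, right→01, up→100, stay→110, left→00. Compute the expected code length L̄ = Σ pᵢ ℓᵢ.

3 bits/symbol

L̄ = Σ pᵢ·ℓᵢ = 0.15·3 + 0.14·4 + 0.18·4 + 0.14·2 + 0.14·3 + 0.07·3 + 0.18·2 = 3 bits/symbol.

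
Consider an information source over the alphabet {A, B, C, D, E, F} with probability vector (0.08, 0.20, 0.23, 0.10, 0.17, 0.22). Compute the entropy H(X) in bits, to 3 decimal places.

2.491 bits

H = −Σ pᵢ log₂ pᵢ.
−0.08·log₂(0.08) = 0.2915
−0.20·log₂(0.20) = 0.4644
−0.23·log₂(0.23) = 0.4877
−0.10·log₂(0.10) = 0.3322
−0.17·log₂(0.17) = 0.4346
−0.22·log₂(0.22) = 0.4806
Sum ≈ 2.4909 → 2.491 bits.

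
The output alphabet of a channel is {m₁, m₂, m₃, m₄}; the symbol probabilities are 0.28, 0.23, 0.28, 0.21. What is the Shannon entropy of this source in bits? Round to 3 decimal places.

1.989 bits

H = −Σ pᵢ log₂ pᵢ.
−0.28·log₂(0.28) = 0.5142
−0.23·log₂(0.23) = 0.4877
−0.28·log₂(0.28) = 0.5142
−0.21·log₂(0.21) = 0.4728
Sum ≈ 1.9889 → 1.989 bits.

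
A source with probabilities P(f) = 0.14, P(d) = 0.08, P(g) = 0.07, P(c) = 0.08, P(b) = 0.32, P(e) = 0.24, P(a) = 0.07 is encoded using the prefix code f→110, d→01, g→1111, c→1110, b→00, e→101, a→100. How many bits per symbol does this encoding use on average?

2.75 bits/symbol

L̄ = Σ pᵢ·ℓᵢ = 0.14·3 + 0.08·2 + 0.07·4 + 0.08·4 + 0.32·2 + 0.24·3 + 0.07·3 = 2.75 bits/symbol.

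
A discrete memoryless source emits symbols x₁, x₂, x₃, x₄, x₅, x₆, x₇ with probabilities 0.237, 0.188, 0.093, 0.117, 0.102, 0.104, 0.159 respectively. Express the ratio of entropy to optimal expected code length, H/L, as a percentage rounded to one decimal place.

Entropy H = −Σ p log₂ p ≈ 2.7237 bits.
Huffman merges: 93/1000+51/500→39/200; 13/125+117/1000→221/1000; 159/1000+47/250→347/1000; 39/200+221/1000→52/125; 237/1000+347/1000→73/125; 52/125+73/125→1. L = 2763/1000 ≈ 2.7630.
Efficiency = H/L = 2.7237/2.7630 = 98.6%.

98.6%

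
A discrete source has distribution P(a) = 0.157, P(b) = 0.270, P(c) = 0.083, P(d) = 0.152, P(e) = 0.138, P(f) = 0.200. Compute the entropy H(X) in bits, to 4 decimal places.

H = −Σ pᵢ log₂ pᵢ.
−0.157·log₂(0.157) = 0.4194
−0.270·log₂(0.270) = 0.5100
−0.083·log₂(0.083) = 0.2980
−0.152·log₂(0.152) = 0.4131
−0.138·log₂(0.138) = 0.3943
−0.200·log₂(0.200) = 0.4644
Sum ≈ 2.4992 → 2.4992 bits.

2.4992 bits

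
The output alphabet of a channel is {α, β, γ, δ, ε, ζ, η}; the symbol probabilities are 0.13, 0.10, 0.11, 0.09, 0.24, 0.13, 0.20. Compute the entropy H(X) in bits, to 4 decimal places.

H = −Σ pᵢ log₂ pᵢ.
−0.13·log₂(0.13) = 0.3826
−0.10·log₂(0.10) = 0.3322
−0.11·log₂(0.11) = 0.3503
−0.09·log₂(0.09) = 0.3127
−0.24·log₂(0.24) = 0.4941
−0.13·log₂(0.13) = 0.3826
−0.20·log₂(0.20) = 0.4644
Sum ≈ 2.7189 → 2.7189 bits.

2.7189 bits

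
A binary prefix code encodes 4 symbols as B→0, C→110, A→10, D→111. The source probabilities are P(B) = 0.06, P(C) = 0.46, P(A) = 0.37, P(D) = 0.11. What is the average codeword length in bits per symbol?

2.51 bits/symbol

L̄ = Σ pᵢ·ℓᵢ = 0.06·1 + 0.46·3 + 0.37·2 + 0.11·3 = 2.51 bits/symbol.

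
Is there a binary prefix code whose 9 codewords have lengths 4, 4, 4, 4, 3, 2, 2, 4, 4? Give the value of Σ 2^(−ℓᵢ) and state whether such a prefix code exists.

With common denominator 2^4 = 16: Σ 2^(−ℓᵢ) = 1/16 + 1/16 + 1/16 + 1/16 + 2/16 + 4/16 + 4/16 + 1/16 + 1/16 = 16/16 = 1.
Kraft's inequality requires Σ ≤ 1; here Σ = 1 ≤ 1, so such a prefix code exists.

1; yes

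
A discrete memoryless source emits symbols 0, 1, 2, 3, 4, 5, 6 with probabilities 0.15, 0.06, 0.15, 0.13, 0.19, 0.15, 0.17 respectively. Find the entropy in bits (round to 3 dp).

H = −Σ pᵢ log₂ pᵢ.
−0.15·log₂(0.15) = 0.4105
−0.06·log₂(0.06) = 0.2435
−0.15·log₂(0.15) = 0.4105
−0.13·log₂(0.13) = 0.3826
−0.19·log₂(0.19) = 0.4552
−0.15·log₂(0.15) = 0.4105
−0.17·log₂(0.17) = 0.4346
Sum ≈ 2.7476 → 2.748 bits.

2.748 bits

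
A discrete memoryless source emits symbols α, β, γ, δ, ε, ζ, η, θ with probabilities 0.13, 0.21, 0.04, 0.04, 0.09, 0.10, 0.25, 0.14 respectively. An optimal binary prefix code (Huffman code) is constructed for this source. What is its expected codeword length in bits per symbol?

2.79 bits/symbol

Repeatedly combine the two least-probable nodes; the expected code length is the sum of the merged weights.
merge 1/25 + 1/25 → 2/25
merge 2/25 + 9/100 → 17/100
merge 1/10 + 13/100 → 23/100
merge 7/50 + 17/100 → 31/100
merge 21/100 + 23/100 → 11/25
merge 1/4 + 31/100 → 14/25
merge 11/25 + 14/25 → 1
L = 2/25 + 17/100 + 23/100 + 31/100 + 11/25 + 14/25 + 1 = 279/100 = 2.79 bits/symbol.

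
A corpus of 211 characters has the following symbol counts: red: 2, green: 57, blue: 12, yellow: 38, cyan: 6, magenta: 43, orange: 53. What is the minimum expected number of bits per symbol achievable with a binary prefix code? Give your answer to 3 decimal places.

Probabilities are the counts divided by 211.
Repeatedly combine the two least-probable nodes; the expected code length is the sum of the merged weights.
merge 2/211 + 6/211 → 8/211
merge 8/211 + 12/211 → 20/211
merge 20/211 + 38/211 → 58/211
merge 43/211 + 53/211 → 96/211
merge 57/211 + 58/211 → 115/211
merge 96/211 + 115/211 → 1
L = 8/211 + 20/211 + 58/211 + 96/211 + 115/211 + 1 = 508/211 ≈ 2.408 bits/symbol.

2.408 bits/symbol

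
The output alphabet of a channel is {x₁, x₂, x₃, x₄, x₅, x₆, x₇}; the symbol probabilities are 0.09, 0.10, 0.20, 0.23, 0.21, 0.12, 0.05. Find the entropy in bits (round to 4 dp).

2.6529 bits

H = −Σ pᵢ log₂ pᵢ.
−0.09·log₂(0.09) = 0.3127
−0.10·log₂(0.10) = 0.3322
−0.20·log₂(0.20) = 0.4644
−0.23·log₂(0.23) = 0.4877
−0.21·log₂(0.21) = 0.4728
−0.12·log₂(0.12) = 0.3671
−0.05·log₂(0.05) = 0.2161
Sum ≈ 2.6529 → 2.6529 bits.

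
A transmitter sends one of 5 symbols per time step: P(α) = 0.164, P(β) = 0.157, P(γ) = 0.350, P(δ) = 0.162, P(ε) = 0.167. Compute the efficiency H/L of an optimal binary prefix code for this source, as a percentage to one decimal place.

Entropy H = −Σ p log₂ p ≈ 2.2338 bits.
Huffman merges: 157/1000+81/500→319/1000; 41/250+167/1000→331/1000; 319/1000+331/1000→13/20; 7/20+13/20→1. L = 23/10 ≈ 2.3000.
Efficiency = H/L = 2.2338/2.3000 = 97.1%.

97.1%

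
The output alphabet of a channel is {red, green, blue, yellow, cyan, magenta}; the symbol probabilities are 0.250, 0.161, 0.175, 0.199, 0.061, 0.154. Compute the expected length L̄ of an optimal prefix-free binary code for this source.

2.551 bits/symbol

Repeatedly combine the two least-probable nodes; the expected code length is the sum of the merged weights.
merge 61/1000 + 77/500 → 43/200
merge 161/1000 + 7/40 → 42/125
merge 199/1000 + 43/200 → 207/500
merge 1/4 + 42/125 → 293/500
merge 207/500 + 293/500 → 1
L = 43/200 + 42/125 + 207/500 + 293/500 + 1 = 2551/1000 = 2.551 bits/symbol.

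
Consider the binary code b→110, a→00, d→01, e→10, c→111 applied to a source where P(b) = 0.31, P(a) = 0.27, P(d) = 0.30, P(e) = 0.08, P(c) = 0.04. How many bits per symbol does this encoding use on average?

2.35 bits/symbol

L̄ = Σ pᵢ·ℓᵢ = 0.31·3 + 0.27·2 + 0.30·2 + 0.08·2 + 0.04·3 = 2.35 bits/symbol.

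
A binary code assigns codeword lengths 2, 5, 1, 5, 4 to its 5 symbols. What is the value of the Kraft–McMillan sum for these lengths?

0.875

With common denominator 2^5 = 32: Σ 2^(−ℓᵢ) = 8/32 + 1/32 + 16/32 + 1/32 + 2/32 = 28/32 = 0.875.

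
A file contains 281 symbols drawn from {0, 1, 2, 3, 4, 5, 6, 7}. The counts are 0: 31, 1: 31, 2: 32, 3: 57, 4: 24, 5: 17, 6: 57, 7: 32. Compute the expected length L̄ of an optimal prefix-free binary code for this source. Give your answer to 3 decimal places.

Probabilities are the counts divided by 281.
Repeatedly combine the two least-probable nodes; the expected code length is the sum of the merged weights.
merge 17/281 + 24/281 → 41/281
merge 31/281 + 31/281 → 62/281
merge 32/281 + 32/281 → 64/281
merge 41/281 + 57/281 → 98/281
merge 57/281 + 62/281 → 119/281
merge 64/281 + 98/281 → 162/281
merge 119/281 + 162/281 → 1
L = 41/281 + 62/281 + 64/281 + 98/281 + 119/281 + 162/281 + 1 = 827/281 ≈ 2.943 bits/symbol.

2.943 bits/symbol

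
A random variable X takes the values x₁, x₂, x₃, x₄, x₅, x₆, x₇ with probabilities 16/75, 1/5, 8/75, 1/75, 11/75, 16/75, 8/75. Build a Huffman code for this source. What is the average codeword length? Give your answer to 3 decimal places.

Repeatedly combine the two least-probable nodes; the expected code length is the sum of the merged weights.
merge 1/75 + 8/75 → 3/25
merge 8/75 + 3/25 → 17/75
merge 11/75 + 1/5 → 26/75
merge 16/75 + 16/75 → 32/75
merge 17/75 + 26/75 → 43/75
merge 32/75 + 43/75 → 1
L = 3/25 + 17/75 + 26/75 + 32/75 + 43/75 + 1 = 202/75 ≈ 2.693 bits/symbol.

2.693 bits/symbol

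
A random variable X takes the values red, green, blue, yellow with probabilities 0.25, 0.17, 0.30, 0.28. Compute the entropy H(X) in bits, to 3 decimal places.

H = −Σ pᵢ log₂ pᵢ.
−0.25·log₂(0.25) = 0.5000
−0.17·log₂(0.17) = 0.4346
−0.30·log₂(0.30) = 0.5211
−0.28·log₂(0.28) = 0.5142
Sum ≈ 1.9699 → 1.970 bits.

1.970 bits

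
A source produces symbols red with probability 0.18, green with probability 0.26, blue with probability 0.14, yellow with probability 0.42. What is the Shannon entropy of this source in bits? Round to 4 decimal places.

H = −Σ pᵢ log₂ pᵢ.
−0.18·log₂(0.18) = 0.4453
−0.26·log₂(0.26) = 0.5053
−0.14·log₂(0.14) = 0.3971
−0.42·log₂(0.42) = 0.5256
Sum ≈ 1.8734 → 1.8734 bits.

1.8734 bits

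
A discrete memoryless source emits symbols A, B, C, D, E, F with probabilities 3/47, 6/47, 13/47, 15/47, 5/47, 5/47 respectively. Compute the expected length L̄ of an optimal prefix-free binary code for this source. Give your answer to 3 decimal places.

Repeatedly combine the two least-probable nodes; the expected code length is the sum of the merged weights.
merge 3/47 + 5/47 → 8/47
merge 5/47 + 6/47 → 11/47
merge 8/47 + 11/47 → 19/47
merge 13/47 + 15/47 → 28/47
merge 19/47 + 28/47 → 1
L = 8/47 + 11/47 + 19/47 + 28/47 + 1 = 113/47 ≈ 2.404 bits/symbol.

2.404 bits/symbol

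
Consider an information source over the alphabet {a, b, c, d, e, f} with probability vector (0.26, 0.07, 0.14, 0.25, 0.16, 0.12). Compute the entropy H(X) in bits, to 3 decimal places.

2.461 bits

H = −Σ pᵢ log₂ pᵢ.
−0.26·log₂(0.26) = 0.5053
−0.07·log₂(0.07) = 0.2686
−0.14·log₂(0.14) = 0.3971
−0.25·log₂(0.25) = 0.5000
−0.16·log₂(0.16) = 0.4230
−0.12·log₂(0.12) = 0.3671
Sum ≈ 2.4610 → 2.461 bits.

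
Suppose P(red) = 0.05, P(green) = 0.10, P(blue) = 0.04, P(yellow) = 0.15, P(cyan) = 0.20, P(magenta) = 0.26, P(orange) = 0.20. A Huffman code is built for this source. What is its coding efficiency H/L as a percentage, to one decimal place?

Entropy H = −Σ p log₂ p ≈ 2.5786 bits.
Huffman merges: 1/25+1/20→9/100; 9/100+1/10→19/100; 3/20+19/100→17/50; 1/5+1/5→2/5; 13/50+17/50→3/5; 2/5+3/5→1. L = 131/50 ≈ 2.6200.
Efficiency = H/L = 2.5786/2.6200 = 98.4%.

98.4%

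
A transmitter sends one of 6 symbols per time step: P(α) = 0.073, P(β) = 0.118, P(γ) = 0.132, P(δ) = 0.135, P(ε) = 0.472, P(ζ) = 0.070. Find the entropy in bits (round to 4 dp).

H = −Σ pᵢ log₂ pᵢ.
−0.073·log₂(0.073) = 0.2756
−0.118·log₂(0.118) = 0.3638
−0.132·log₂(0.132) = 0.3856
−0.135·log₂(0.135) = 0.3900
−0.472·log₂(0.472) = 0.5112
−0.070·log₂(0.070) = 0.2686
Sum ≈ 2.1949 → 2.1949 bits.

2.1949 bits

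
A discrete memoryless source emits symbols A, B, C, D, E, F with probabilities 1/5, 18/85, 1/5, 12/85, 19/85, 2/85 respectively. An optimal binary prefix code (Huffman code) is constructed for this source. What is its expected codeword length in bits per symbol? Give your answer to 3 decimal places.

Repeatedly combine the two least-probable nodes; the expected code length is the sum of the merged weights.
merge 2/85 + 12/85 → 14/85
merge 14/85 + 1/5 → 31/85
merge 1/5 + 18/85 → 7/17
merge 19/85 + 31/85 → 10/17
merge 7/17 + 10/17 → 1
L = 14/85 + 31/85 + 7/17 + 10/17 + 1 = 43/17 ≈ 2.529 bits/symbol.

2.529 bits/symbol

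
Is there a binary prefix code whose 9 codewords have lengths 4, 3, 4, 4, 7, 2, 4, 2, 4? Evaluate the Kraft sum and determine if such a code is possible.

0.9453125; yes

With common denominator 2^7 = 128: Σ 2^(−ℓᵢ) = 8/128 + 16/128 + 8/128 + 8/128 + 1/128 + 32/128 + 8/128 + 32/128 + 8/128 = 121/128 = 0.9453125.
Kraft's inequality requires Σ ≤ 1; here Σ = 0.9453125 ≤ 1, so such a prefix code exists.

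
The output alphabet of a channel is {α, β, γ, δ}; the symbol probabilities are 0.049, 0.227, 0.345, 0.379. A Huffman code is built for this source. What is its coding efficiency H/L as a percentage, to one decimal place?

92.7%

Entropy H = −Σ p log₂ p ≈ 1.7590 bits.
Huffman merges: 49/1000+227/1000→69/250; 69/250+69/200→621/1000; 379/1000+621/1000→1. L = 1897/1000 ≈ 1.8970.
Efficiency = H/L = 1.7590/1.8970 = 92.7%.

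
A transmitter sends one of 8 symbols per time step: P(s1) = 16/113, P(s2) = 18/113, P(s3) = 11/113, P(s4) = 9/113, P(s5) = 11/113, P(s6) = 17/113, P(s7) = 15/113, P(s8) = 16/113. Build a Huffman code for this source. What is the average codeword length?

3 bits/symbol

Repeatedly combine the two least-probable nodes; the expected code length is the sum of the merged weights.
merge 9/113 + 11/113 → 20/113
merge 11/113 + 15/113 → 26/113
merge 16/113 + 16/113 → 32/113
merge 17/113 + 18/113 → 35/113
merge 20/113 + 26/113 → 46/113
merge 32/113 + 35/113 → 67/113
merge 46/113 + 67/113 → 1
L = 20/113 + 26/113 + 32/113 + 35/113 + 46/113 + 67/113 + 1 = 3 bits/symbol.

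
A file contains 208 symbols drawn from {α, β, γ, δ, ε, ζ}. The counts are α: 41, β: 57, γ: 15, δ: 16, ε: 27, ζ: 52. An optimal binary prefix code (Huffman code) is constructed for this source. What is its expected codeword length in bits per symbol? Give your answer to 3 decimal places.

2.428 bits/symbol

Probabilities are the counts divided by 208.
Repeatedly combine the two least-probable nodes; the expected code length is the sum of the merged weights.
merge 15/208 + 1/13 → 31/208
merge 27/208 + 31/208 → 29/104
merge 41/208 + 1/4 → 93/208
merge 57/208 + 29/104 → 115/208
merge 93/208 + 115/208 → 1
L = 31/208 + 29/104 + 93/208 + 115/208 + 1 = 505/208 ≈ 2.428 bits/symbol.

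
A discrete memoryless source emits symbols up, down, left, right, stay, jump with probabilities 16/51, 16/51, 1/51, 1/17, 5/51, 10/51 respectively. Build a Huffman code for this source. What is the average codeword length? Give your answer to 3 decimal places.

2.255 bits/symbol

Repeatedly combine the two least-probable nodes; the expected code length is the sum of the merged weights.
merge 1/51 + 1/17 → 4/51
merge 4/51 + 5/51 → 3/17
merge 3/17 + 10/51 → 19/51
merge 16/51 + 16/51 → 32/51
merge 19/51 + 32/51 → 1
L = 4/51 + 3/17 + 19/51 + 32/51 + 1 = 115/51 ≈ 2.255 bits/symbol.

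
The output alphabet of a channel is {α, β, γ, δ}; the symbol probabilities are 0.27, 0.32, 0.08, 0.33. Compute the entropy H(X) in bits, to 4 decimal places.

H = −Σ pᵢ log₂ pᵢ.
−0.27·log₂(0.27) = 0.5100
−0.32·log₂(0.32) = 0.5260
−0.08·log₂(0.08) = 0.2915
−0.33·log₂(0.33) = 0.5278
Sum ≈ 1.8554 → 1.8554 bits.

1.8554 bits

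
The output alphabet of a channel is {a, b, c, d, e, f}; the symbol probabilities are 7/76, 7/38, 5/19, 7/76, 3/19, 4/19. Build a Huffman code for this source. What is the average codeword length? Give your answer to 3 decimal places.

2.526 bits/symbol

Repeatedly combine the two least-probable nodes; the expected code length is the sum of the merged weights.
merge 7/76 + 7/76 → 7/38
merge 3/19 + 7/38 → 13/38
merge 7/38 + 4/19 → 15/38
merge 5/19 + 13/38 → 23/38
merge 15/38 + 23/38 → 1
L = 7/38 + 13/38 + 15/38 + 23/38 + 1 = 48/19 ≈ 2.526 bits/symbol.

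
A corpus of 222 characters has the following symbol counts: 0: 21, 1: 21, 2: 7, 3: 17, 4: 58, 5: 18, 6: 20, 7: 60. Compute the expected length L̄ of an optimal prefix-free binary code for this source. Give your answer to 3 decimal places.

Probabilities are the counts divided by 222.
Repeatedly combine the two least-probable nodes; the expected code length is the sum of the merged weights.
merge 7/222 + 17/222 → 4/37
merge 3/37 + 10/111 → 19/111
merge 7/74 + 7/74 → 7/37
merge 4/37 + 19/111 → 31/111
merge 7/37 + 29/111 → 50/111
merge 10/37 + 31/111 → 61/111
merge 50/111 + 61/111 → 1
L = 4/37 + 19/111 + 7/37 + 31/111 + 50/111 + 61/111 + 1 = 305/111 ≈ 2.748 bits/symbol.

2.748 bits/symbol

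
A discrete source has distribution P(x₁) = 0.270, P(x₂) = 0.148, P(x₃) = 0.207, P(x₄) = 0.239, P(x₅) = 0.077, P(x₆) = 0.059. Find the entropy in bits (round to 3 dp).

H = −Σ pᵢ log₂ pᵢ.
−0.270·log₂(0.270) = 0.5100
−0.148·log₂(0.148) = 0.4079
−0.207·log₂(0.207) = 0.4704
−0.239·log₂(0.239) = 0.4935
−0.077·log₂(0.077) = 0.2848
−0.059·log₂(0.059) = 0.2409
Sum ≈ 2.4076 → 2.408 bits.

2.408 bits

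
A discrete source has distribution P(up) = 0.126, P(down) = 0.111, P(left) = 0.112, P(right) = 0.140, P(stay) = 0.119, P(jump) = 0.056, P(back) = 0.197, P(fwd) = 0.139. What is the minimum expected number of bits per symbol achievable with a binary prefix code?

Repeatedly combine the two least-probable nodes; the expected code length is the sum of the merged weights.
merge 7/125 + 111/1000 → 167/1000
merge 14/125 + 119/1000 → 231/1000
merge 63/500 + 139/1000 → 53/200
merge 7/50 + 167/1000 → 307/1000
merge 197/1000 + 231/1000 → 107/250
merge 53/200 + 307/1000 → 143/250
merge 107/250 + 143/250 → 1
L = 167/1000 + 231/1000 + 53/200 + 307/1000 + 107/250 + 143/250 + 1 = 297/100 = 2.97 bits/symbol.

2.97 bits/symbol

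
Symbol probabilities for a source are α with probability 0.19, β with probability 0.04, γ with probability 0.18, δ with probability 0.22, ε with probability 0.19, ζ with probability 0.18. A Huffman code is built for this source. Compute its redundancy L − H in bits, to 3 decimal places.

Entropy H = −Σ p log₂ p ≈ 2.4674 bits.
Huffman merges: 1/25+9/50→11/50; 9/50+19/100→37/100; 19/100+11/50→41/100; 11/50+37/100→59/100; 41/100+59/100→1. L = 259/100 ≈ 2.5900.
L − H = 2.5900 − 2.4674 = 0.123 bits.

0.123 bits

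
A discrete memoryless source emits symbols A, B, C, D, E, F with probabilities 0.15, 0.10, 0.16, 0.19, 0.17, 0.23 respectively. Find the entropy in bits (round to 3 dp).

H = −Σ pᵢ log₂ pᵢ.
−0.15·log₂(0.15) = 0.4105
−0.10·log₂(0.10) = 0.3322
−0.16·log₂(0.16) = 0.4230
−0.19·log₂(0.19) = 0.4552
−0.17·log₂(0.17) = 0.4346
−0.23·log₂(0.23) = 0.4877
Sum ≈ 2.5432 → 2.543 bits.

2.543 bits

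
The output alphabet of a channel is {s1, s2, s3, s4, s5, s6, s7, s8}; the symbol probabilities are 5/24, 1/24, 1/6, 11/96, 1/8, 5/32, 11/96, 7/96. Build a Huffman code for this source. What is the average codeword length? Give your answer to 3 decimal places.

Repeatedly combine the two least-probable nodes; the expected code length is the sum of the merged weights.
merge 1/24 + 7/96 → 11/96
merge 11/96 + 11/96 → 11/48
merge 11/96 + 1/8 → 23/96
merge 5/32 + 1/6 → 31/96
merge 5/24 + 11/48 → 7/16
merge 23/96 + 31/96 → 9/16
merge 7/16 + 9/16 → 1
L = 11/96 + 11/48 + 23/96 + 31/96 + 7/16 + 9/16 + 1 = 93/32 ≈ 2.906 bits/symbol.

2.906 bits/symbol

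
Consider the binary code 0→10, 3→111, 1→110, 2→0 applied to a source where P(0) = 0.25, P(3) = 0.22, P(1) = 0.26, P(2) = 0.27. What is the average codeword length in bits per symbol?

L̄ = Σ pᵢ·ℓᵢ = 0.25·2 + 0.22·3 + 0.26·3 + 0.27·1 = 2.21 bits/symbol.

2.21 bits/symbol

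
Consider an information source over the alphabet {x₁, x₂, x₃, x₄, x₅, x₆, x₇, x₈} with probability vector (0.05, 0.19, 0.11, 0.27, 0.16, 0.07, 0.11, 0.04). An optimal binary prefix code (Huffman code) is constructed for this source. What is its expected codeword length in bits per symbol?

2.79 bits/symbol

Repeatedly combine the two least-probable nodes; the expected code length is the sum of the merged weights.
merge 1/25 + 1/20 → 9/100
merge 7/100 + 9/100 → 4/25
merge 11/100 + 11/100 → 11/50
merge 4/25 + 4/25 → 8/25
merge 19/100 + 11/50 → 41/100
merge 27/100 + 8/25 → 59/100
merge 41/100 + 59/100 → 1
L = 9/100 + 4/25 + 11/50 + 8/25 + 41/100 + 59/100 + 1 = 279/100 = 2.79 bits/symbol.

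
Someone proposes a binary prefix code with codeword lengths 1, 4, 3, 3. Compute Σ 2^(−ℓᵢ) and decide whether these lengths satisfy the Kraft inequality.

With common denominator 2^4 = 16: Σ 2^(−ℓᵢ) = 8/16 + 1/16 + 2/16 + 2/16 = 13/16 = 0.8125.
Kraft's inequality requires Σ ≤ 1; here Σ = 0.8125 ≤ 1, so such a prefix code exists.

0.8125; yes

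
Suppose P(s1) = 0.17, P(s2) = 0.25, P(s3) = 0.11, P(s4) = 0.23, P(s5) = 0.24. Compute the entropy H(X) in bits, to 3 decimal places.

H = −Σ pᵢ log₂ pᵢ.
−0.17·log₂(0.17) = 0.4346
−0.25·log₂(0.25) = 0.5000
−0.11·log₂(0.11) = 0.3503
−0.23·log₂(0.23) = 0.4877
−0.24·log₂(0.24) = 0.4941
Sum ≈ 2.2667 → 2.267 bits.

2.267 bits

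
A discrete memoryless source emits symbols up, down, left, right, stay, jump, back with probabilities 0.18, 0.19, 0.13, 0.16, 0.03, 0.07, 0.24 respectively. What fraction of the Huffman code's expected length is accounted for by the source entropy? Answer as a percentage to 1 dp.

98.2%

Entropy H = −Σ p log₂ p ≈ 2.6207 bits.
Huffman merges: 3/100+7/100→1/10; 1/10+13/100→23/100; 4/25+9/50→17/50; 19/100+23/100→21/50; 6/25+17/50→29/50; 21/50+29/50→1. L = 267/100 ≈ 2.6700.
Efficiency = H/L = 2.6207/2.6700 = 98.2%.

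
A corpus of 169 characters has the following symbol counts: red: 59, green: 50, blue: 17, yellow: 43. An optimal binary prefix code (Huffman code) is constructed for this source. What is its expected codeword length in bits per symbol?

Probabilities are the counts divided by 169.
Repeatedly combine the two least-probable nodes; the expected code length is the sum of the merged weights.
merge 17/169 + 43/169 → 60/169
merge 50/169 + 59/169 → 109/169
merge 60/169 + 109/169 → 1
L = 60/169 + 109/169 + 1 = 2 bits/symbol.

2 bits/symbol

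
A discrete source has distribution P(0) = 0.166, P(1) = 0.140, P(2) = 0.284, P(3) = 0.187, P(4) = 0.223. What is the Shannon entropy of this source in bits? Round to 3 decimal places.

2.278 bits

H = −Σ pᵢ log₂ pᵢ.
−0.166·log₂(0.166) = 0.4301
−0.140·log₂(0.140) = 0.3971
−0.284·log₂(0.284) = 0.5158
−0.187·log₂(0.187) = 0.4523
−0.223·log₂(0.223) = 0.4828
Sum ≈ 2.2780 → 2.278 bits.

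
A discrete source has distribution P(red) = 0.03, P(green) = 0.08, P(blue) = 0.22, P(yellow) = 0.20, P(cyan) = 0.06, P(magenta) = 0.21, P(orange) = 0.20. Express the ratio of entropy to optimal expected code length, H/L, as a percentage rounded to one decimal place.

97.7%

Entropy H = −Σ p log₂ p ≈ 2.5690 bits.
Huffman merges: 3/100+3/50→9/100; 2/25+9/100→17/100; 17/100+1/5→37/100; 1/5+21/100→41/100; 11/50+37/100→59/100; 41/100+59/100→1. L = 263/100 ≈ 2.6300.
Efficiency = H/L = 2.5690/2.6300 = 97.7%.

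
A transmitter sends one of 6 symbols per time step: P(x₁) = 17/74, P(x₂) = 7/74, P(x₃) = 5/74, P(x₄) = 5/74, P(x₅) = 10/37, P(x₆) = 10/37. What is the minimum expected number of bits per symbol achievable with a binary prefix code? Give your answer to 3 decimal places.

Repeatedly combine the two least-probable nodes; the expected code length is the sum of the merged weights.
merge 5/74 + 5/74 → 5/37
merge 7/74 + 5/37 → 17/74
merge 17/74 + 17/74 → 17/37
merge 10/37 + 10/37 → 20/37
merge 17/37 + 20/37 → 1
L = 5/37 + 17/74 + 17/37 + 20/37 + 1 = 175/74 ≈ 2.365 bits/symbol.

2.365 bits/symbol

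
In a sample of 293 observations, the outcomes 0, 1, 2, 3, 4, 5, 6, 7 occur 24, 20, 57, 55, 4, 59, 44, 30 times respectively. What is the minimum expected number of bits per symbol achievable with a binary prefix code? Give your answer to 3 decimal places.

Probabilities are the counts divided by 293.
Repeatedly combine the two least-probable nodes; the expected code length is the sum of the merged weights.
merge 4/293 + 20/293 → 24/293
merge 24/293 + 24/293 → 48/293
merge 30/293 + 44/293 → 74/293
merge 48/293 + 55/293 → 103/293
merge 57/293 + 59/293 → 116/293
merge 74/293 + 103/293 → 177/293
merge 116/293 + 177/293 → 1
L = 24/293 + 48/293 + 74/293 + 103/293 + 116/293 + 177/293 + 1 = 835/293 ≈ 2.850 bits/symbol.

2.850 bits/symbol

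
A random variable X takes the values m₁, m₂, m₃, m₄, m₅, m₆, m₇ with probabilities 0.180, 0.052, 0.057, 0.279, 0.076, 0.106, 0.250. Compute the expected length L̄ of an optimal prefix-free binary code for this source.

2.58 bits/symbol

Repeatedly combine the two least-probable nodes; the expected code length is the sum of the merged weights.
merge 13/250 + 57/1000 → 109/1000
merge 19/250 + 53/500 → 91/500
merge 109/1000 + 9/50 → 289/1000
merge 91/500 + 1/4 → 54/125
merge 279/1000 + 289/1000 → 71/125
merge 54/125 + 71/125 → 1
L = 109/1000 + 91/500 + 289/1000 + 54/125 + 71/125 + 1 = 129/50 = 2.58 bits/symbol.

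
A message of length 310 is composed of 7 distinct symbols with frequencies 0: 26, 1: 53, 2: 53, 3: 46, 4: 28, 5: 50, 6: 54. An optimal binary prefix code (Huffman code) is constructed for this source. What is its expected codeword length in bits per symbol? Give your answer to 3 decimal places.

2.826 bits/symbol

Probabilities are the counts divided by 310.
Repeatedly combine the two least-probable nodes; the expected code length is the sum of the merged weights.
merge 13/155 + 14/155 → 27/155
merge 23/155 + 5/31 → 48/155
merge 53/310 + 53/310 → 53/155
merge 27/155 + 27/155 → 54/155
merge 48/155 + 53/155 → 101/155
merge 54/155 + 101/155 → 1
L = 27/155 + 48/155 + 53/155 + 54/155 + 101/155 + 1 = 438/155 ≈ 2.826 bits/symbol.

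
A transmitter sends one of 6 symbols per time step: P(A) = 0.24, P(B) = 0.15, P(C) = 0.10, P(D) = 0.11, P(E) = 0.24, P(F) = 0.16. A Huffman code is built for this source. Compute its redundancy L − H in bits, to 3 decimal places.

0.016 bits

Entropy H = −Σ p log₂ p ≈ 2.5043 bits.
Huffman merges: 1/10+11/100→21/100; 3/20+4/25→31/100; 21/100+6/25→9/20; 6/25+31/100→11/20; 9/20+11/20→1. L = 63/25 ≈ 2.5200.
L − H = 2.5200 − 2.5043 = 0.016 bits.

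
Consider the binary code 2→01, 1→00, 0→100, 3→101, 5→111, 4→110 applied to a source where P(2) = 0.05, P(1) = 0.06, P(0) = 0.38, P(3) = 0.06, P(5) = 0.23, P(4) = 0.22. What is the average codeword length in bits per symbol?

2.89 bits/symbol

L̄ = Σ pᵢ·ℓᵢ = 0.05·2 + 0.06·2 + 0.38·3 + 0.06·3 + 0.23·3 + 0.22·3 = 2.89 bits/symbol.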